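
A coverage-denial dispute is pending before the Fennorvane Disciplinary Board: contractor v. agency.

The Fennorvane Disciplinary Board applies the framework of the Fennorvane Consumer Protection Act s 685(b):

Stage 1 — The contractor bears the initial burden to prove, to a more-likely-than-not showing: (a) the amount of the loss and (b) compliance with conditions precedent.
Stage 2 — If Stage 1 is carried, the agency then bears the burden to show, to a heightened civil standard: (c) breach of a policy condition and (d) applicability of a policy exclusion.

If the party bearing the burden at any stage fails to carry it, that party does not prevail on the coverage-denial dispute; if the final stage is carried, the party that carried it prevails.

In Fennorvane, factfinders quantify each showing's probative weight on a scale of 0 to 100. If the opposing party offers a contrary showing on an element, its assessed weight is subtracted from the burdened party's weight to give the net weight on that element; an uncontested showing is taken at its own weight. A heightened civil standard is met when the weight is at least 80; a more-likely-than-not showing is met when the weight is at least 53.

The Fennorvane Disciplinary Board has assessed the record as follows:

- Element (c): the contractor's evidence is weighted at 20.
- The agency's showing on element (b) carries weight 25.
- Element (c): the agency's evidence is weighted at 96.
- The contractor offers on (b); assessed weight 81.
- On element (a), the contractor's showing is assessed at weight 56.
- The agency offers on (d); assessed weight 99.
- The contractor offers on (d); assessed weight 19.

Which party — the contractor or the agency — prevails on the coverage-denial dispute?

At Stage 1 the contractor must meet a more-likely-than-not showing (weight is at least 53): on (a) the weight is 56, ≥ 53, so (a) meets the standard; on (b) the weight is 81 less the opposing 25 gives net 56, which does reach 53, so (b) meets the standard.
  Stage 1 carried; the burden shifts to the agency.
At Stage 2 the agency must meet a heightened civil standard (weight is at least 80): on (c) the weight is 96 less the opposing 20 gives net 76, < 80, so (c) does not meet the standard; on (d) the weight is 99 less the opposing 19 gives net 80, which does reach 80, so (d) meets the standard.
  The agency does not carry Stage 2.
The analysis ends at Stage 2; the contractor prevails.

contractor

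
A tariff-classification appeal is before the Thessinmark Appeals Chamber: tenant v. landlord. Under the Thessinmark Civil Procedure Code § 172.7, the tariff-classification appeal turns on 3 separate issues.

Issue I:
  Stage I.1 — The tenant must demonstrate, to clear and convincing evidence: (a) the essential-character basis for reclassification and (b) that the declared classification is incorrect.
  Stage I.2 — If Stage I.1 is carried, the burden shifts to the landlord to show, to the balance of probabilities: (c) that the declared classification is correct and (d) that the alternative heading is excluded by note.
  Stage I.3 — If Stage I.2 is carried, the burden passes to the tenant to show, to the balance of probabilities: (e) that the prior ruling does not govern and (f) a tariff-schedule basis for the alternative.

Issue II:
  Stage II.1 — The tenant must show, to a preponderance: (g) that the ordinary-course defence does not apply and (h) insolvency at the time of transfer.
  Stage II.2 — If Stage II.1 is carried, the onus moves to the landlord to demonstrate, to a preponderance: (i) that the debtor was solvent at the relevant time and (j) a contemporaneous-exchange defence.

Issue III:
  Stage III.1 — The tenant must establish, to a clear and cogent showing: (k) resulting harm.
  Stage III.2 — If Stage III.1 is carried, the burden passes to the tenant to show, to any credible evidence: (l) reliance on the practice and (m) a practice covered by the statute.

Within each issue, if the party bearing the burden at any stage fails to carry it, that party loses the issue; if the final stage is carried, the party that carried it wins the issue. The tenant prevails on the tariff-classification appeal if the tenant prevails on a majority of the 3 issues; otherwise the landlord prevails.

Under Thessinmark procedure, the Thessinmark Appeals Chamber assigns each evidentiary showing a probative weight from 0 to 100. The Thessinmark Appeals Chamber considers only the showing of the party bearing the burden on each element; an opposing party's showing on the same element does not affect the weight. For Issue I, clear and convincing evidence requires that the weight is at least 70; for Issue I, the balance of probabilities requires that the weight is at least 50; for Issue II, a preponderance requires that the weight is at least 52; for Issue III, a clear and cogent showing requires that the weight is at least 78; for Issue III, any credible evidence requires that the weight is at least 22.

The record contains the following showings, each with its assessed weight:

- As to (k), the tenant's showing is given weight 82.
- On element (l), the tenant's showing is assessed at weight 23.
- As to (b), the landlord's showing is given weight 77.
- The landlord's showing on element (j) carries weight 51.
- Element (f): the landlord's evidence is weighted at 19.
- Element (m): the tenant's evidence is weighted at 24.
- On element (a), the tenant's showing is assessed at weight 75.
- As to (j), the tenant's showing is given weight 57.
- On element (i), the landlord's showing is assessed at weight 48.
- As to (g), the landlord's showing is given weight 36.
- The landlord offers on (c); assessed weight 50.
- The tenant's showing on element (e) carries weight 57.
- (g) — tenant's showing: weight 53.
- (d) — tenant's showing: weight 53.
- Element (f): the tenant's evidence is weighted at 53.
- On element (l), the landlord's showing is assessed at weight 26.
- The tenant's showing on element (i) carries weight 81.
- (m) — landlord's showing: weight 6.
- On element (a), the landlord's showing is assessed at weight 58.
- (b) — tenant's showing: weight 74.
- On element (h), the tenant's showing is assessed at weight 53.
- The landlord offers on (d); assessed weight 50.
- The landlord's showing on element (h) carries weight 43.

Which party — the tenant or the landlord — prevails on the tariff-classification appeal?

tenant

— Issue I —
Stage I.1 — burden on tenant; standard: clear and convincing evidence (weight is at least 70).
    (a): 75 (landlord's 58 disregarded) ≥ 70 [met]
    (b): 74 (landlord's 77 disregarded) ≥ 70 [met]
  All elements met. The burden passes to the landlord.
Stage I.2 — burden on landlord; standard: the balance of probabilities (weight is at least 50).
    (c): 50 ≥ 50 [met]
    (d): 50 (tenant's 53 disregarded) ≥ 50 [met]
  The landlord carries Stage I.2; the tenant now bears the burden.
Stage I.3 — burden on tenant; standard: the balance of probabilities (weight is at least 50).
    (e): 57 ≥ 50 [met]
    (f): 53 (landlord's 19 disregarded) ≥ 50 [met]
  Stage I.3 carried; the final stage is satisfied.
All stages carried — the tenant prevails on this issue.
— Issue II —
Stage II.1 (tenant, a preponderance, weight is at least 52): (g) 53 (landlord's 36 disregarded) ≥ 52 — meets; (h) 53 (landlord's 43 disregarded) ≥ 52 — meets.
  The tenant carries Stage II.1; the landlord now bears the burden.
Stage II.2 (landlord, a preponderance, weight is at least 52): (i) 48 (tenant's 81 disregarded) < 52 — fails; (j) 51 (tenant's 57 disregarded) < 52 — fails.
  Not every element is met, so the landlord fails to carry Stage II.2.
The tenant prevails on this issue.
— Issue III —
At Stage III.1 the tenant must meet a clear and cogent showing (weight is at least 78): on (k) the weight is 82, ≥ 78, so (k) meets the standard.
  Stage III.1 is satisfied; the tenant continues to bear the burden.
At Stage III.2 the tenant must meet any credible evidence (weight is at least 22): on (l) the weight is 23 (the landlord's 26 is given no effect), which does reach 22, so (l) meets the standard; on (m) the weight is 24 (the landlord's 6 is given no effect), which does reach 22, so (m) meets the standard.
  Stage III.2 carried; the final stage is satisfied.
All stages carried — the tenant prevails on this issue.
Per-issue: Issue I → tenant; Issue II → tenant; Issue III → tenant. The tenant must prevail on a majority of issues; overall, the tenant prevails.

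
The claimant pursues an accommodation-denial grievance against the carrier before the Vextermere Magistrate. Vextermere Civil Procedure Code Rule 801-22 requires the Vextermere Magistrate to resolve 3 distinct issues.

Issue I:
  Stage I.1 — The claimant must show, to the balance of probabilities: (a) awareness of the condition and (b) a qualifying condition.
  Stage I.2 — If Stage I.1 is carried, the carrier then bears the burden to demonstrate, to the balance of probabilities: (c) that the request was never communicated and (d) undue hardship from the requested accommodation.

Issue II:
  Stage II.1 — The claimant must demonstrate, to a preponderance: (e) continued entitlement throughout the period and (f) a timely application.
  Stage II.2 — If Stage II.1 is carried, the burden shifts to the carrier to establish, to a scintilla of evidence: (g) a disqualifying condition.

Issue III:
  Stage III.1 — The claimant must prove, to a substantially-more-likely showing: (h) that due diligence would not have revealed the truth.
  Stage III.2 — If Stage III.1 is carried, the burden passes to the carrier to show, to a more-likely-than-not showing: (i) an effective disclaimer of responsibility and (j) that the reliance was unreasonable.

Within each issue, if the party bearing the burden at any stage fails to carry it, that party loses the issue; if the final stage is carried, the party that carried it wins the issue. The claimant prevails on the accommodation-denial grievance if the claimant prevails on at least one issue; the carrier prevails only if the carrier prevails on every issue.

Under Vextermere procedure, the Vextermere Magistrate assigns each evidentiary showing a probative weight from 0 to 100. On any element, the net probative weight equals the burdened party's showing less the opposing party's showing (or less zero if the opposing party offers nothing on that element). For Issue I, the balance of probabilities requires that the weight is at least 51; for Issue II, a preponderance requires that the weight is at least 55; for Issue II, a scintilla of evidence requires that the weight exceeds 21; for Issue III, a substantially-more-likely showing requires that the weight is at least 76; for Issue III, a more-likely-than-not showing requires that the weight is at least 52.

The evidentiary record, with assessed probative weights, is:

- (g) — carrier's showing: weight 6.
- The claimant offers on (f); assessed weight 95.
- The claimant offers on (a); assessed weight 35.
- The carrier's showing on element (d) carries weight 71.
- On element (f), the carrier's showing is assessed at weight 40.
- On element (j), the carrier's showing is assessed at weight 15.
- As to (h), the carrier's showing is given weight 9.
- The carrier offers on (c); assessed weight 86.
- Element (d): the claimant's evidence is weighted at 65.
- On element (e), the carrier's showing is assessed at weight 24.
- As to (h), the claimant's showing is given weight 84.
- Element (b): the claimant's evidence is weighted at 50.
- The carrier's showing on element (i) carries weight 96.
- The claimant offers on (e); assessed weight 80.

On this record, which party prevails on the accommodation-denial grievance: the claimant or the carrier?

— Issue I —
Stage I.1 — burden on claimant; standard: the balance of probabilities (weight is at least 51).
    (a): 35 < 51 [not met]
    (b): 50 < 51 [not met]
  Stage I.1 not carried; the claimant fails its burden.
The analysis ends at Stage I.1; the carrier prevails on this issue.
— Issue II —
Stage II.1 (claimant, a preponderance, weight is at least 55): (e) net 80−24=56 ≥ 55 — meets; (f) net 95−40=55 ≥ 55 — meets.
  All elements met. The burden passes to the carrier.
Stage II.2 (carrier, a scintilla of evidence, weight exceeds 21): (g) 6 ≤ 21 — fails.
  The carrier does not carry Stage II.2.
The analysis ends at Stage II.2; the claimant prevails on this issue.
— Issue III —
Stage III.1 (claimant, a substantially-more-likely showing, weight is at least 76): (h) net 84−9=75 < 76 — fails.
  Stage III.1 not carried; the claimant fails its burden.
The analysis ends at Stage III.1; the carrier prevails on this issue.
Per-issue: Issue I → carrier; Issue II → claimant; Issue III → carrier. The claimant must prevail on at least one issue; overall, the claimant prevails.

claimant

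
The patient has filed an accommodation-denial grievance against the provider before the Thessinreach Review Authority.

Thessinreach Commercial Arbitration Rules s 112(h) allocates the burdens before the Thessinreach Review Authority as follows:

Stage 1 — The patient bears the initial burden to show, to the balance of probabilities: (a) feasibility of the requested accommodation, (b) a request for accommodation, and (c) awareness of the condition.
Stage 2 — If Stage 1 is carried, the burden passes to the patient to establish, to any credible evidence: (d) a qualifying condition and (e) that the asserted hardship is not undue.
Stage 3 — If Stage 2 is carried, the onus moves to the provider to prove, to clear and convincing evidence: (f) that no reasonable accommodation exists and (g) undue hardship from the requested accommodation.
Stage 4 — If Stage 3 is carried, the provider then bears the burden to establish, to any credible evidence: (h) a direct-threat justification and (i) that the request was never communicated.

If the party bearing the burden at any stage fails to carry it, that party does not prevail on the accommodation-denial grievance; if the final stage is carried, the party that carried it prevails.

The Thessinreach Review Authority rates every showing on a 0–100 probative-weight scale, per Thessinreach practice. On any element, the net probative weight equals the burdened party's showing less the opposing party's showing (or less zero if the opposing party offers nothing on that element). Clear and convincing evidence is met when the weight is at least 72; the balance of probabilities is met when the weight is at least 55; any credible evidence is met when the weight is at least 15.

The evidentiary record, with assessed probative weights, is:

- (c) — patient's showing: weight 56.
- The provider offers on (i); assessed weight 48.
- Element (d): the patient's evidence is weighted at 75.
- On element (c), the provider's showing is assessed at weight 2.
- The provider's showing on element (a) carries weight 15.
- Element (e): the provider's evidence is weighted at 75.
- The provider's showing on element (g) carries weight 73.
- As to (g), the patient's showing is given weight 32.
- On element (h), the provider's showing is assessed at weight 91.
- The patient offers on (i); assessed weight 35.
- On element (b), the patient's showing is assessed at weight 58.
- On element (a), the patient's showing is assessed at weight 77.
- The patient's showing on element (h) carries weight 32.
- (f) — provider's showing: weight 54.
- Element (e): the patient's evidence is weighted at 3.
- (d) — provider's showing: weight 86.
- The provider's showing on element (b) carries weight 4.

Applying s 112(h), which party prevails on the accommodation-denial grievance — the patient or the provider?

provider

At Stage 1 the patient must meet the balance of probabilities (weight is at least 55): on (a) the weight is 77 less the opposing 15 gives net 62, which does reach 55, so (a) meets the standard; on (b) the weight is 58 less the opposing 4 gives net 54, < 55, so (b) does not meet the standard; on (c) the weight is 56 less the opposing 2 gives net 54, < 55, so (c) does not meet the standard.
  Not every element is met, so the patient fails to carry Stage 1.
So the provider prevails.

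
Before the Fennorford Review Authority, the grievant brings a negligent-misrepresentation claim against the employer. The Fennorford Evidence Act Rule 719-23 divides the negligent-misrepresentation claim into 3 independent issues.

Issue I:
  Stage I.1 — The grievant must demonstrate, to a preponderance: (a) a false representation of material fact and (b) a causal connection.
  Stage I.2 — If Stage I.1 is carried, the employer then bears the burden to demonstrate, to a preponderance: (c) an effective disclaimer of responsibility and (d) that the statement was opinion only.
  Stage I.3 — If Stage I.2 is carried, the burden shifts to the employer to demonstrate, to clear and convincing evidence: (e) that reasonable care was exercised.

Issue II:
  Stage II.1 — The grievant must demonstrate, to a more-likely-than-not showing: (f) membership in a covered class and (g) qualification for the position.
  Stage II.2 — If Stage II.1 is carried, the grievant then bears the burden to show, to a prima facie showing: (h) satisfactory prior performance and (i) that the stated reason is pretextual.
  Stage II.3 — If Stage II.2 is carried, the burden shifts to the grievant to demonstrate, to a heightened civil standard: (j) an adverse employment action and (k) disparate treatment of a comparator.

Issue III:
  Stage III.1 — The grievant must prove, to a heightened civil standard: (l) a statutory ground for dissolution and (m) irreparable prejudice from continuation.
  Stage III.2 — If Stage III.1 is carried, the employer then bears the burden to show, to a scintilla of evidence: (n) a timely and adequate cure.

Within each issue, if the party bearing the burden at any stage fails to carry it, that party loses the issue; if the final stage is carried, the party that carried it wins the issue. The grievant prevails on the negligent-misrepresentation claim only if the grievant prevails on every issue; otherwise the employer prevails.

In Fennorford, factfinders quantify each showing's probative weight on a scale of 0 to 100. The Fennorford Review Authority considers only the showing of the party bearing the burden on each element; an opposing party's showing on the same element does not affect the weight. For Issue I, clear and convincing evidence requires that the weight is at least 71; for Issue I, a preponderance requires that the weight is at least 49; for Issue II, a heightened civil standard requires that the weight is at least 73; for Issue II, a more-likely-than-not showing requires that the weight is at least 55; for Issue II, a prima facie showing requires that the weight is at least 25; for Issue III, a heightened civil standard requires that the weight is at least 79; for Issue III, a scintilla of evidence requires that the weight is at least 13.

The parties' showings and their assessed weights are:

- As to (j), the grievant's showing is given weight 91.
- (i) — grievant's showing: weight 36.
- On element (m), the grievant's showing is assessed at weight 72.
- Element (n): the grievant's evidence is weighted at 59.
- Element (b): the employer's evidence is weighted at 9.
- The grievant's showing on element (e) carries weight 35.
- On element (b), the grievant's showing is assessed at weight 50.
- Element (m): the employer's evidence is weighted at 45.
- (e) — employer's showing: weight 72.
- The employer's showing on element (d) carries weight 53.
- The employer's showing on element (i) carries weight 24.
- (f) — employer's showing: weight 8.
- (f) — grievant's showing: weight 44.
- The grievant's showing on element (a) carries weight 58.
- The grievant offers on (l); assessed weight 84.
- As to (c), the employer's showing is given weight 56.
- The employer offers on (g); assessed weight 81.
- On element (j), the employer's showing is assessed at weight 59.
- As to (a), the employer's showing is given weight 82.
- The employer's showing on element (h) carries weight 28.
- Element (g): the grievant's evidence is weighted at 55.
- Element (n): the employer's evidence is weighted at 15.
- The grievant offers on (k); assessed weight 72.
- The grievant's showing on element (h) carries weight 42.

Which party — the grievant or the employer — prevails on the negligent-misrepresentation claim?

— Issue I —
Stage I.1 — burden on grievant; standard: a preponderance (weight is at least 49).
    (a): 58 (employer's 82 disregarded) ≥ 49 [met]
    (b): 50 (employer's 9 disregarded) ≥ 49 [met]
  Stage I.1 is satisfied; the onus moves to the employer.
Stage I.2 — burden on employer; standard: a preponderance (weight is at least 49).
    (c): 56 ≥ 49 [met]
    (d): 53 ≥ 49 [met]
  Stage I.2 carried; the burden remains with the employer.
Stage I.3 — burden on employer; standard: clear and convincing evidence (weight is at least 71).
    (e): 72 (grievant's 35 disregarded) ≥ 71 [met]
  All elements met at the final stage.
Every stage carried; the employer prevails on this issue.
— Issue II —
Stage II.1 (grievant, a more-likely-than-not showing, weight is at least 55): (f) 44 (employer's 8 disregarded) < 55 — fails; (g) 55 (employer's 81 disregarded) ≥ 55 — meets.
  Not every element is met, so the grievant fails to carry Stage II.1.
The analysis ends at Stage II.1; the employer prevails on this issue.
— Issue III —
Stage III.1 (grievant, a heightened civil standard, weight is at least 79): (l) 84 ≥ 79 — meets; (m) 72 (employer's 45 disregarded) < 79 — fails.
  Stage III.1 not carried; the grievant fails its burden.
The employer prevails on this issue.
Per-issue: Issue I → employer; Issue II → employer; Issue III → employer. The grievant must prevail on every issue; overall, the employer prevails.

employer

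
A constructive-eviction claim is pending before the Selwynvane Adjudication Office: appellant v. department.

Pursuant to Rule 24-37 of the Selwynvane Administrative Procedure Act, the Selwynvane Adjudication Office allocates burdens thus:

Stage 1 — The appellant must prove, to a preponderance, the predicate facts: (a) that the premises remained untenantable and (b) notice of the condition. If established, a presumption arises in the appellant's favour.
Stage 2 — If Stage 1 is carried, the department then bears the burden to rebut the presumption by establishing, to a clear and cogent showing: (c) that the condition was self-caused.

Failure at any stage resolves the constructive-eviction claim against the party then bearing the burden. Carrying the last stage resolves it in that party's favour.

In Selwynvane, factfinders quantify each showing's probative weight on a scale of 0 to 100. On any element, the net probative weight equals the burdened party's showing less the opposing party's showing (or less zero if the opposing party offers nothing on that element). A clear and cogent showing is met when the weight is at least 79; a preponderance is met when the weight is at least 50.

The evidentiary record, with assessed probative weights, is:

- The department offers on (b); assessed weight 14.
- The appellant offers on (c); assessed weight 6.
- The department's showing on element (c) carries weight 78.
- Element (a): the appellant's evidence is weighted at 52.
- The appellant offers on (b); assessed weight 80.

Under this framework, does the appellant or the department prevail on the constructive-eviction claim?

appellant

Stage 1 — burden on appellant; standard: a preponderance (weight is at least 50).
    (a): 52 ≥ 50 [met]
    (b): 80 − 14 = 66 ≥ 50 [met]
  All elements met. The burden passes to the department.
Stage 2 — burden on department; standard: a clear and cogent showing (weight is at least 79).
    (c): 78 − 6 = 72 < 79 [not met]
  The department does not carry Stage 2.
The analysis ends at Stage 2; the appellant prevails.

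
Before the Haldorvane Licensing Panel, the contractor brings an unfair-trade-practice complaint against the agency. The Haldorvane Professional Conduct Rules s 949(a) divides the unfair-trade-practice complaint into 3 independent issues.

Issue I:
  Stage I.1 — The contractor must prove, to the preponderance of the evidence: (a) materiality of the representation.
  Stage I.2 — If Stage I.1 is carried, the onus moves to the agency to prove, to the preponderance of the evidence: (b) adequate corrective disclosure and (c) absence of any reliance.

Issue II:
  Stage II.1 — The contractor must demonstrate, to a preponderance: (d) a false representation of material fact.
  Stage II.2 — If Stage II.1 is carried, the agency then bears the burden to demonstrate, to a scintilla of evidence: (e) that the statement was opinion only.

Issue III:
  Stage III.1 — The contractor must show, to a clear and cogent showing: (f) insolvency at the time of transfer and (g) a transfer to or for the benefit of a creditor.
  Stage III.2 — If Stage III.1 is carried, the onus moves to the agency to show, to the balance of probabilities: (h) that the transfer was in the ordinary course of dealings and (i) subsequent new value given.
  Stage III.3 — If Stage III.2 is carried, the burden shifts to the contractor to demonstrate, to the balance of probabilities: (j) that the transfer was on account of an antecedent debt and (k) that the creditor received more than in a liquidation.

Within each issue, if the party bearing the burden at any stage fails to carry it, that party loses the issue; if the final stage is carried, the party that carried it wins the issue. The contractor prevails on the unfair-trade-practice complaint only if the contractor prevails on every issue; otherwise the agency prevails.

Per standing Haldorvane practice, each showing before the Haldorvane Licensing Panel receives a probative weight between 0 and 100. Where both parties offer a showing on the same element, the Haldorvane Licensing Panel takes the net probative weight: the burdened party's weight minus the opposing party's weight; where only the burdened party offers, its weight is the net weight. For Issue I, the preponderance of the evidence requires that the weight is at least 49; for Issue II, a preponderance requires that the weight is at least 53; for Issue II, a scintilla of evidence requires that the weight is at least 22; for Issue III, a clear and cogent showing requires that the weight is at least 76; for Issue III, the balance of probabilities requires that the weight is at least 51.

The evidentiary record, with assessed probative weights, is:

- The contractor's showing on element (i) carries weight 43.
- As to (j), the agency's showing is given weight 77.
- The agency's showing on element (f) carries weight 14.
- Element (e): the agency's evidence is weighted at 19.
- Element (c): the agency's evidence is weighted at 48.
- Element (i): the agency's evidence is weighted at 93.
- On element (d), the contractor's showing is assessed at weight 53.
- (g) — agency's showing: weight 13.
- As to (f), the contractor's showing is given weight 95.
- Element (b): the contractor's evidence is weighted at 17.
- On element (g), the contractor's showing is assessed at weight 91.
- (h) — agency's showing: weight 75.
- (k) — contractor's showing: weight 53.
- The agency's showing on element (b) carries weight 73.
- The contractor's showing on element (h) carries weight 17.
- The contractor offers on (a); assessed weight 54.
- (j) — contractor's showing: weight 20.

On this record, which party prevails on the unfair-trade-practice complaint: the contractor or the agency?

— Issue I —
Stage I.1 (contractor, the preponderance of the evidence, weight is at least 49): (a) 54 ≥ 49 — meets.
  Stage I.1 carried; the burden shifts to the agency.
Stage I.2 (agency, the preponderance of the evidence, weight is at least 49): (b) net 73−17=56 ≥ 49 — meets; (c) 48 < 49 — fails.
  Stage I.2 not carried; the agency fails its burden.
The analysis ends at Stage I.2; the contractor prevails on this issue.
— Issue II —
At Stage II.1 the contractor must meet a preponderance (weight is at least 53): on (d) the weight is 53, which does reach 53, so (d) meets the standard.
  All elements met. The burden passes to the agency.
At Stage II.2 the agency must meet a scintilla of evidence (weight is at least 22): on (e) the weight is 19, < 22, so (e) does not meet the standard.
  Stage II.2 not carried; the agency fails its burden.
The contractor prevails on this issue.
— Issue III —
At Stage III.1 the contractor must meet a clear and cogent showing (weight is at least 76): on (f) the weight is 95 less the opposing 14 gives net 81, which does reach 76, so (f) meets the standard; on (g) the weight is 91 less the opposing 13 gives net 78, ≥ 76, so (g) meets the standard.
  All elements met. The burden passes to the agency.
At Stage III.2 the agency must meet the balance of probabilities (weight is at least 51): on (h) the weight is 75 less the opposing 17 gives net 58, which does reach 51, so (h) meets the standard; on (i) the weight is 93 less the opposing 43 gives net 50, which does not reach 51, so (i) does not meet the standard.
  Not every element is met, so the agency fails to carry Stage III.2.
The contractor prevails on this issue.
Per-issue: Issue I → contractor; Issue II → contractor; Issue III → contractor. The contractor must prevail on every issue; overall, the contractor prevails.

contractor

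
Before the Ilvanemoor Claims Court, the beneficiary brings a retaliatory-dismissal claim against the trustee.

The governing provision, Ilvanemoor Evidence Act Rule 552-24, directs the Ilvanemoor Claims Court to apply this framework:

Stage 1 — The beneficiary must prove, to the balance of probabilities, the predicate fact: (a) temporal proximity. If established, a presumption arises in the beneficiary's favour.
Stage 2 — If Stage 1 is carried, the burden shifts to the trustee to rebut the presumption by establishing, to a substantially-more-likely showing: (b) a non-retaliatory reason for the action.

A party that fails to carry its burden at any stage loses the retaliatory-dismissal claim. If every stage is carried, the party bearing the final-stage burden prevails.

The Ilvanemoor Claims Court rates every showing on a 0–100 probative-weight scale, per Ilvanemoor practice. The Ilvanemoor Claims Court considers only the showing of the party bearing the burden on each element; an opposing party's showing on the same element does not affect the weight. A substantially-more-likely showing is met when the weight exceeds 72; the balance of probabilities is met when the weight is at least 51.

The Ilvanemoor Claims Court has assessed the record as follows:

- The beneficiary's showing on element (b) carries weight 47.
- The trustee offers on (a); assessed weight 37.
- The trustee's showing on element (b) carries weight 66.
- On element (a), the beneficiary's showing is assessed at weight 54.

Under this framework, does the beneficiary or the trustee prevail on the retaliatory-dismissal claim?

Stage 1 (beneficiary, the balance of probabilities, weight is at least 51): (a) 54 (trustee's 37 disregarded) ≥ 51 — meets.
  The beneficiary carries Stage 1; the trustee now bears the burden.
Stage 2 (trustee, a substantially-more-likely showing, weight exceeds 72): (b) 66 (beneficiary's 47 disregarded) ≤ 72 — fails.
  Not every element is met, so the trustee fails to carry Stage 2.
The analysis ends at Stage 2; the beneficiary prevails.

beneficiary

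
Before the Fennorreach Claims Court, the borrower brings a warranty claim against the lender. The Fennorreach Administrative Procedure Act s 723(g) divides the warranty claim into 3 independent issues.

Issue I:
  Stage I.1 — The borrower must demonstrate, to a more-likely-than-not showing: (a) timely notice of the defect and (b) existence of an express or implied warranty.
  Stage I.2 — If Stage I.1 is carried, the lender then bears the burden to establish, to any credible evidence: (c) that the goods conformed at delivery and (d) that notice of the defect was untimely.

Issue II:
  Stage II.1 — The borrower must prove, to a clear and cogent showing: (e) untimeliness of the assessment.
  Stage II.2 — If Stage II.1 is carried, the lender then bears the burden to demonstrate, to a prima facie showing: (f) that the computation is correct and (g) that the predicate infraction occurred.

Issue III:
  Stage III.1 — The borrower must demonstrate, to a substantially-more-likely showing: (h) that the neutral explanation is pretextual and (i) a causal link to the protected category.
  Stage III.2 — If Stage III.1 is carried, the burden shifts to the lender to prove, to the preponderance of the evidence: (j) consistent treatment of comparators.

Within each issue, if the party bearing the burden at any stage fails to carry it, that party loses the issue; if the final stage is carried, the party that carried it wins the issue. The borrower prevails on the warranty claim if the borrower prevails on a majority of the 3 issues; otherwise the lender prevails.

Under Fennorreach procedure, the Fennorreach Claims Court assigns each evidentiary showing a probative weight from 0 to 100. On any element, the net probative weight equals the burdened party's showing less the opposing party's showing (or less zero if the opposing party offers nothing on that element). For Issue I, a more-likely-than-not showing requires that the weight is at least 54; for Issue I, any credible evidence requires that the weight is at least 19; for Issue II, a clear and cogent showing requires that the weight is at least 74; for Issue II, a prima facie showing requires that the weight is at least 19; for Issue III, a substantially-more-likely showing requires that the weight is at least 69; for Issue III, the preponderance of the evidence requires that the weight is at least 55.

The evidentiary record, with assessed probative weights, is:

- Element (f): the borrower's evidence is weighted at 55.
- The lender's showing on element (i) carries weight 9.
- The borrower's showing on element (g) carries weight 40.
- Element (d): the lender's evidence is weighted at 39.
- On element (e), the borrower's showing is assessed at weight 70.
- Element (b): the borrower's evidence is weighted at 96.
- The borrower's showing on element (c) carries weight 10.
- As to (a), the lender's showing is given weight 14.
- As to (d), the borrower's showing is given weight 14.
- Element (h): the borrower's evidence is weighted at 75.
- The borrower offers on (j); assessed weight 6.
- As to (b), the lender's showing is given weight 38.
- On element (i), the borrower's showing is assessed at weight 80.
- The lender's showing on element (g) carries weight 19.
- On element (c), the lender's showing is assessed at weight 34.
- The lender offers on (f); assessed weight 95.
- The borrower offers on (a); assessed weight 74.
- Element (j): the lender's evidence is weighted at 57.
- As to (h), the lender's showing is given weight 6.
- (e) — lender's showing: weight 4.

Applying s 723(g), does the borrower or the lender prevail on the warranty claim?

lender

— Issue I —
At Stage I.1 the borrower must meet a more-likely-than-not showing (weight is at least 54): on (a) the weight is 74 less the opposing 14 gives net 60, ≥ 54, so (a) meets the standard; on (b) the weight is 96 less the opposing 38 gives net 58, ≥ 54, so (b) meets the standard.
  Stage I.1 is satisfied; the onus moves to the lender.
At Stage I.2 the lender must meet any credible evidence (weight is at least 19): on (c) the weight is 34 less the opposing 10 gives net 24, ≥ 19, so (c) meets the standard; on (d) the weight is 39 less the opposing 14 gives net 25, ≥ 19, so (d) meets the standard.
  Stage I.2 carried; the final stage is satisfied.
Every stage carried; the lender prevails on this issue.
— Issue II —
At Stage II.1 the borrower must meet a clear and cogent showing (weight is at least 74): on (e) the weight is 70 less the opposing 4 gives net 66, which does not reach 74, so (e) does not meet the standard.
  Stage II.1 not carried; the borrower fails its burden.
The lender prevails on this issue.
— Issue III —
At Stage III.1 the borrower must meet a substantially-more-likely showing (weight is at least 69): on (h) the weight is 75 less the opposing 6 gives net 69, ≥ 69, so (h) meets the standard; on (i) the weight is 80 less the opposing 9 gives net 71, ≥ 69, so (i) meets the standard.
  Stage III.1 carried; the burden shifts to the lender.
At Stage III.2 the lender must meet the preponderance of the evidence (weight is at least 55): on (j) the weight is 57 less the opposing 6 gives net 51, which does not reach 55, so (j) does not meet the standard.
  The lender does not carry Stage III.2.
So the borrower prevails on this issue.
Per-issue: Issue I → lender; Issue II → lender; Issue III → borrower. The borrower must prevail on a majority of issues; overall, the lender prevails.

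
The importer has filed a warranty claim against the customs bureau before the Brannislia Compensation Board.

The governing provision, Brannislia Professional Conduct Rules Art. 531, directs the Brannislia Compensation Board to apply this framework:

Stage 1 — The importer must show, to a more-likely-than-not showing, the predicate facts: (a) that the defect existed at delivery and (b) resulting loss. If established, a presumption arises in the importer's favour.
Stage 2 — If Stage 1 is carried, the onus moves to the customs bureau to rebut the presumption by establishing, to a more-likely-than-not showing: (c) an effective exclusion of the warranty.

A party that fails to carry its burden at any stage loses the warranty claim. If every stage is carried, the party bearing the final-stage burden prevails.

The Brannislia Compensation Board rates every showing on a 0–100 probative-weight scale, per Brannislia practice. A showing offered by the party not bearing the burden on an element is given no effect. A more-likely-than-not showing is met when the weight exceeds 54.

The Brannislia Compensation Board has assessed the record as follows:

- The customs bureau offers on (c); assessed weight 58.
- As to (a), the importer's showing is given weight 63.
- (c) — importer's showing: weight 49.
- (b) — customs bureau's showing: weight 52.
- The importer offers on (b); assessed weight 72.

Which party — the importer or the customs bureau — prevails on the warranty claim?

At Stage 1 the importer must meet a more-likely-than-not showing (weight exceeds 54): on (a) the weight is 63, > 54, so (a) meets the standard; on (b) the weight is 72 (the customs bureau's 52 is given no effect), > 54, so (b) meets the standard.
  All elements met. The burden passes to the customs bureau.
At Stage 2 the customs bureau must meet a more-likely-than-not showing (weight exceeds 54): on (c) the weight is 58 (the importer's 49 is given no effect), > 54, so (c) meets the standard.
  The customs bureau carries the last stage.
All stages carried — the customs bureau prevails.

customs bureau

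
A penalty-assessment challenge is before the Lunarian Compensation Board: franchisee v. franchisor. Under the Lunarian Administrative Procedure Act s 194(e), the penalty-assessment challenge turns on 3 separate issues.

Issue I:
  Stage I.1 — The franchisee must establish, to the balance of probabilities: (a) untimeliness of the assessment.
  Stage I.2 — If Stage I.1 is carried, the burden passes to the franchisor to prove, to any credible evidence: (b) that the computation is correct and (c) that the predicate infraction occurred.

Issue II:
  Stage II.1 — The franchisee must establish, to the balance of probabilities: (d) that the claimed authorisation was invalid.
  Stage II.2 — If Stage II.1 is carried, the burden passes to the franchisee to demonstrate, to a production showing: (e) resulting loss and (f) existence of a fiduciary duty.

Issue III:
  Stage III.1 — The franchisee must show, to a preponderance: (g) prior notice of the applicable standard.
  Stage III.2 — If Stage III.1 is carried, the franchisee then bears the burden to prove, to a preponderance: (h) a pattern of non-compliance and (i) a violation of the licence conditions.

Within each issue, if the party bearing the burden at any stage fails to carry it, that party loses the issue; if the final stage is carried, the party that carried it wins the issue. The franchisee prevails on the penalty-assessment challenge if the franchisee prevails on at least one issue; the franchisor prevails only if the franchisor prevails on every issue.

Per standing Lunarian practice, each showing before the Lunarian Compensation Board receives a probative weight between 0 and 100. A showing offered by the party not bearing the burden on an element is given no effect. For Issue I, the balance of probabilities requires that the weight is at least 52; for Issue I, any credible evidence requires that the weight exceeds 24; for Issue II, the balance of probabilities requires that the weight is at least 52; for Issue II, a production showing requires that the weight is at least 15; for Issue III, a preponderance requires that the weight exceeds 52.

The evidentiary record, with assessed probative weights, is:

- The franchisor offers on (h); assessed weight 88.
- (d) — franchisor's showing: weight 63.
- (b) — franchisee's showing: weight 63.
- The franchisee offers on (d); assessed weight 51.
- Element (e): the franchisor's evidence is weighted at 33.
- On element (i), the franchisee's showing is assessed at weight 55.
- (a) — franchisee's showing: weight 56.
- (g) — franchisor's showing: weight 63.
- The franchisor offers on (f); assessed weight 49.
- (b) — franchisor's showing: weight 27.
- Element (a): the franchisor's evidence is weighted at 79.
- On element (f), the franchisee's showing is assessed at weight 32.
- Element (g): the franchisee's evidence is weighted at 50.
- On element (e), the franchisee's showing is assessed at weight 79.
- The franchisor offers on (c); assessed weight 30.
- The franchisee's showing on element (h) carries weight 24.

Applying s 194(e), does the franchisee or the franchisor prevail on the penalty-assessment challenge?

franchisor

— Issue I —
At Stage I.1 the franchisee must meet the balance of probabilities (weight is at least 52): on (a) the weight is 56 (the franchisor's 79 is given no effect), which does reach 52, so (a) meets the standard.
  The franchisee carries Stage I.1; the franchisor now bears the burden.
At Stage I.2 the franchisor must meet any credible evidence (weight exceeds 24): on (b) the weight is 27 (the franchisee's 63 is given no effect), > 24, so (b) meets the standard; on (c) the weight is 30, > 24, so (c) meets the standard.
  All elements met at the final stage.
With every stage satisfied, the franchisor prevails on this issue.
— Issue II —
Stage II.1 (franchisee, the balance of probabilities, weight is at least 52): (d) 51 (franchisor's 63 disregarded) < 52 — fails.
  The franchisee does not carry Stage II.1.
The analysis ends at Stage II.1; the franchisor prevails on this issue.
— Issue III —
Stage III.1 — burden on franchisee; standard: a preponderance (weight exceeds 52).
    (g): 50 (franchisor's 63 disregarded) ≤ 52 [not met]
  The franchisee does not carry Stage III.1.
The analysis ends at Stage III.1; the franchisor prevails on this issue.
Per-issue: Issue I → franchisor; Issue II → franchisor; Issue III → franchisor. The franchisee must prevail on at least one issue; overall, the franchisor prevails.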